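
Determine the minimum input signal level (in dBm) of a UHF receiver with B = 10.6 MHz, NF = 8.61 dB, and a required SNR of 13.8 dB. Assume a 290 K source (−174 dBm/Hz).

−81.3 dBm

Sensitivity = −174 + 10 log₁₀(B) + NF + SNR_min
= −174 + 70.25 + 8.61 + 13.8
= −81.34 dBm → −81.3 dBm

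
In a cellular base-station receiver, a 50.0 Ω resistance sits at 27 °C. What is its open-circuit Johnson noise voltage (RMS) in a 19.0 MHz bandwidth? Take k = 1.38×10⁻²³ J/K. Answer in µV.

T = 27 °C + 273.15 = 300.15 K
V_n = √(4kTRB)
4kTRB = 4 × 1.38×10⁻²³ × 300.15 × 5.00×10¹ × 1.90×10⁷ = 1.57×10⁻¹¹ V²
V_n = √(1.57×10⁻¹¹) = 3.97×10⁻⁶ V = 3.97 µV

3.97 µV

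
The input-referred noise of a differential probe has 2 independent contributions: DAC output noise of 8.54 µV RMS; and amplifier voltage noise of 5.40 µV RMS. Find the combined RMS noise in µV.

Uncorrelated sources add in power (mean-square): V_tot = √(ΣV_i²)
V_tot = √[(8.54×10⁻⁶)² + (5.40×10⁻⁶)²] = 1.01×10⁻⁵ V = 10.1 µV

10.1 µV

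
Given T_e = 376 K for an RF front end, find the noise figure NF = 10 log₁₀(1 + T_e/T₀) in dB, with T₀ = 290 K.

3.61 dB

F = 1 + T_e/T₀ = 1 + 376/290 = 2.29655
NF = 10 log₁₀(2.29655) = 3.61 dB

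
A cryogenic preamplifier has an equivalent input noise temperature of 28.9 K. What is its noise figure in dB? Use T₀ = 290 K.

0.413 dB

F = 1 + T_e/T₀ = 1 + 28.9/290 = 1.09966
NF = 10 log₁₀(1.09966) = 0.413 dB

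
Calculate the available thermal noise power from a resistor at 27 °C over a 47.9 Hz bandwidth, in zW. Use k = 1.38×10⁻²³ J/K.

198 zW

T = 27 °C + 273.15 = 300.15 K
P_n = kTB = 1.38×10⁻²³ × 300.15 × 4.79×10¹ = 1.98×10⁻¹⁹ W = 198 zW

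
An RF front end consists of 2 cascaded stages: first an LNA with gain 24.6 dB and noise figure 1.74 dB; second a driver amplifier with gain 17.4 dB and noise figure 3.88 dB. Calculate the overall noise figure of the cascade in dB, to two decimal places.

Convert to linear (a loss of L dB is a gain of −L dB): F_i = 10^(NF_i/10), G_i = 10^(G_i,dB/10)
  Stage 1: F_1 = 10^(1.74/10) = 1.493, G_1 = 10^(24.6/10) = 288.4
  Stage 2: F_2 = 10^(3.88/10) = 2.443, G_2 = 10^(17.4/10) = 54.95
Friis cascade:
  F = 1.493 + (2.443 − 1)/288.4 = 1.498
NF = 10 log₁₀(1.498) = 1.75 dB

1.75 dB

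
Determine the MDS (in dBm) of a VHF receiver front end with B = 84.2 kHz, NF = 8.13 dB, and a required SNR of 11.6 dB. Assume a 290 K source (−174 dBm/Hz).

−105.0 dBm

Sensitivity = −174 + 10 log₁₀(B) + NF + SNR_min
= −174 + 49.25 + 8.13 + 11.6
= −105.02 dBm → −105.0 dBm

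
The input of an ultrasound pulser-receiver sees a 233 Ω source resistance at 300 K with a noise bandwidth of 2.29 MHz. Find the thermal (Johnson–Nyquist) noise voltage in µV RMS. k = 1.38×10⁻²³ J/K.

V_n = √(4kTRB)
4kTRB = 4 × 1.38×10⁻²³ × 300 × 2.33×10² × 2.29×10⁶ = 8.84×10⁻¹² V²
V_n = √(8.84×10⁻¹²) = 2.97×10⁻⁶ V = 2.97 µV

2.97 µV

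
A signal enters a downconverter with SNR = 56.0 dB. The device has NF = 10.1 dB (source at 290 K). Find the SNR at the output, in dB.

45.9 dB

By definition F = SNR_in/SNR_out, so in dB: SNR_out = SNR_in − NF
SNR_out = 56.0 − 10.1 = 45.9 dB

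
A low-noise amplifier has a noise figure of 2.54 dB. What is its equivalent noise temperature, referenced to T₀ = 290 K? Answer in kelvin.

F = 10^(2.54/10) = 1.79473
T_e = (F − 1)·T₀ = (1.79473 − 1) × 290 = 230 K

230 K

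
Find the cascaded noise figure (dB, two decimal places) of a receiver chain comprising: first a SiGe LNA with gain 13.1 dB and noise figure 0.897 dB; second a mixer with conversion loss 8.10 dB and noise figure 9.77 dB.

2.16 dB

Convert to linear (a loss of L dB is a gain of −L dB): F_i = 10^(NF_i/10), G_i = 10^(G_i,dB/10)
  Stage 1: F_1 = 10^(0.897/10) = 1.229, G_1 = 10^(13.1/10) = 20.42
  Stage 2: F_2 = 10^(9.77/10) = 9.484, G_2 = 10^(−8.10/10) = 0.1549
Friis cascade:
  F = 1.229 + (9.484 − 1)/20.42 = 1.645
NF = 10 log₁₀(1.645) = 2.16 dB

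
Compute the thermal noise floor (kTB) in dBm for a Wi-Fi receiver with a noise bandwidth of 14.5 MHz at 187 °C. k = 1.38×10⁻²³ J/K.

−100.4 dBm

T = 187 °C + 273.15 = 460.15 K
P_n = kTB = 1.38×10⁻²³ × 460.15 × 1.45×10⁷ = 9.21×10⁻¹⁴ W
In dBm: 10 log₁₀(9.21×10⁻¹⁴ / 10⁻³) = −100.4 dBm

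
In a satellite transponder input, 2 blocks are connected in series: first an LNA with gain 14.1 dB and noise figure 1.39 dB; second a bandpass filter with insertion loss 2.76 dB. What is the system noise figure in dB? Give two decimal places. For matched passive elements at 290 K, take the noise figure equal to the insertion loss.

1.50 dB

Convert to linear (a loss of L dB is a gain of −L dB): F_i = 10^(NF_i/10), G_i = 10^(G_i,dB/10)
  Stage 1: F_1 = 10^(1.39/10) = 1.377, G_1 = 10^(14.1/10) = 25.70
  Stage 2: F_2 = 10^(2.76/10) = 1.888, G_2 = 10^(−2.76/10) = 0.5297
Friis cascade:
  F = 1.377 + (1.888 − 1)/25.70 = 1.412
NF = 10 log₁₀(1.412) = 1.50 dB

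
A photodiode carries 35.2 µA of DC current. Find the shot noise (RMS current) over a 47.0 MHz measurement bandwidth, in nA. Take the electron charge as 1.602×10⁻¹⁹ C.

23.0 nA

I_n = √(2qI·B)
2qI·B = 2 × 1.602×10⁻¹⁹ × 3.52×10⁻⁵ × 4.70×10⁷ = 5.30×10⁻¹⁶ A²
I_n = √(5.30×10⁻¹⁶) = 2.30×10⁻⁸ A = 23.0 nA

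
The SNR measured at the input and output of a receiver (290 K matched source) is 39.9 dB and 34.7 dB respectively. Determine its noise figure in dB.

NF (dB) = SNR_in(dB) − SNR_out(dB) when the source is at T₀
NF = 39.9 − 34.7 = 5.2 dB

5.2 dB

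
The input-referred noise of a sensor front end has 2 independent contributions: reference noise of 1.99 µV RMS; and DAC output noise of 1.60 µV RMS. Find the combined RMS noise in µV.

Uncorrelated sources add in power (mean-square): V_tot = √(ΣV_i²)
V_tot = √[(1.99×10⁻⁶)² + (1.60×10⁻⁶)²] = 2.55×10⁻⁶ V = 2.55 µV

2.55 µV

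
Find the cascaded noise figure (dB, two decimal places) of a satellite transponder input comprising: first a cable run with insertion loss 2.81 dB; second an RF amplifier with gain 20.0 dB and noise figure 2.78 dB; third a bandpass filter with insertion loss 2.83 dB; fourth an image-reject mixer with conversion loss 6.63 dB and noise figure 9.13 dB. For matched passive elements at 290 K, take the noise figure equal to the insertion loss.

Convert to linear (a loss of L dB is a gain of −L dB): F_i = 10^(NF_i/10), G_i = 10^(G_i,dB/10)
  Stage 1: F_1 = 10^(2.81/10) = 1.910, G_1 = 10^(−2.81/10) = 0.5236
  Stage 2: F_2 = 10^(2.78/10) = 1.897, G_2 = 10^(20.0/10) = 100.0
  Stage 3: F_3 = 10^(2.83/10) = 1.919, G_3 = 10^(−2.83/10) = 0.5212
  Stage 4: F_4 = 10^(9.13/10) = 8.185, G_4 = 10^(−6.63/10) = 0.2173
Friis cascade:
  F = 1.910 + (1.897 − 1)/0.5236 + (1.919 − 1)/52.36 + (8.185 − 1)/27.29 = 3.903
NF = 10 log₁₀(3.903) = 5.91 dB

5.91 dB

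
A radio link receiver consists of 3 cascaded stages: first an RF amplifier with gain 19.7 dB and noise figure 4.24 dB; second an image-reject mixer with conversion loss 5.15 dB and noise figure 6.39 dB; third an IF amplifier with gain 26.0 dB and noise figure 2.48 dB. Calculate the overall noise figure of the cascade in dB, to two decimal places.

4.34 dB

Convert to linear (a loss of L dB is a gain of −L dB): F_i = 10^(NF_i/10), G_i = 10^(G_i,dB/10)
  Stage 1: F_1 = 10^(4.24/10) = 2.655, G_1 = 10^(19.7/10) = 93.33
  Stage 2: F_2 = 10^(6.39/10) = 4.355, G_2 = 10^(−5.15/10) = 0.3055
  Stage 3: F_3 = 10^(2.48/10) = 1.770, G_3 = 10^(26.0/10) = 398.1
Friis cascade:
  F = 2.655 + (4.355 − 1)/93.33 + (1.770 − 1)/28.51 = 2.718
NF = 10 log₁₀(2.718) = 4.34 dB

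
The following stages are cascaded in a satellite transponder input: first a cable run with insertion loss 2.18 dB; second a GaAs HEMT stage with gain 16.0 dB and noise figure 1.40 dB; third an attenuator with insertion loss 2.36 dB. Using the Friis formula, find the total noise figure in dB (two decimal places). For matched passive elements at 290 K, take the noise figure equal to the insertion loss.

3.64 dB

Convert to linear (a loss of L dB is a gain of −L dB): F_i = 10^(NF_i/10), G_i = 10^(G_i,dB/10)
  Stage 1: F_1 = 10^(2.18/10) = 1.652, G_1 = 10^(−2.18/10) = 0.6053
  Stage 2: F_2 = 10^(1.40/10) = 1.380, G_2 = 10^(16.0/10) = 39.81
  Stage 3: F_3 = 10^(2.36/10) = 1.722, G_3 = 10^(−2.36/10) = 0.5808
Friis cascade:
  F = 1.652 + (1.380 − 1)/0.6053 + (1.722 − 1)/24.10 = 2.310
NF = 10 log₁₀(2.310) = 3.64 dB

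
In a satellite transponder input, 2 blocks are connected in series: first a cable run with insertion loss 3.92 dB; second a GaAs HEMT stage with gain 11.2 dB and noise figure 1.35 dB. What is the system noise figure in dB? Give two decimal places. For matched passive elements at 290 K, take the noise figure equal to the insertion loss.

5.27 dB

Convert to linear (a loss of L dB is a gain of −L dB): F_i = 10^(NF_i/10), G_i = 10^(G_i,dB/10)
  Stage 1: F_1 = 10^(3.92/10) = 2.466, G_1 = 10^(−3.92/10) = 0.4055
  Stage 2: F_2 = 10^(1.35/10) = 1.365, G_2 = 10^(11.2/10) = 13.18
Friis cascade:
  F = 2.466 + (1.365 − 1)/0.4055 = 3.365
NF = 10 log₁₀(3.365) = 5.27 dB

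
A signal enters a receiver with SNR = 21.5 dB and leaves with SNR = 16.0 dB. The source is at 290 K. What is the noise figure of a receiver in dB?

NF (dB) = SNR_in(dB) − SNR_out(dB) when the source is at T₀
NF = 21.5 − 16.0 = 5.5 dB

5.5 dB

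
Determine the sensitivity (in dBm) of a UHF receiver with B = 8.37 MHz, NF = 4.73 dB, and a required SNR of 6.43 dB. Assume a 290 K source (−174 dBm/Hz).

−93.6 dBm

Sensitivity = −174 + 10 log₁₀(B) + NF + SNR_min
= −174 + 69.23 + 4.73 + 6.43
= −93.61 dBm → −93.6 dBm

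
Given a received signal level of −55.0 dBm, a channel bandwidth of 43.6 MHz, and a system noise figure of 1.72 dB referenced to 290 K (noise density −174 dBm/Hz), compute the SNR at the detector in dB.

40.9 dB

Noise floor: N = −174 + 10 log₁₀(B) + NF
10 log₁₀(4.36×10⁷) = 76.39 dB
N = −174 + 76.39 + 1.72 = −95.89 dBm
SNR = P_sig − N = −55.0 − (−95.89) = 40.89 dB → 40.9 dB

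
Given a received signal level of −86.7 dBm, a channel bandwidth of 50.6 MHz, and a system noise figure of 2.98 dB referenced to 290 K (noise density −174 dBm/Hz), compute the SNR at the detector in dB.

7.3 dB

Noise floor: N = −174 + 10 log₁₀(B) + NF
10 log₁₀(5.06×10⁷) = 77.04 dB
N = −174 + 77.04 + 2.98 = −93.98 dBm
SNR = P_sig − N = −86.7 − (−93.98) = 7.28 dB → 7.3 dB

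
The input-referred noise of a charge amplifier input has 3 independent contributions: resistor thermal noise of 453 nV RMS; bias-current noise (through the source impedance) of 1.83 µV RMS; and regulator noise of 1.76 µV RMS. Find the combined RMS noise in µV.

Uncorrelated sources add in power (mean-square): V_tot = √(ΣV_i²)
V_tot = √[(4.53×10⁻⁷)² + (1.83×10⁻⁶)² + (1.76×10⁻⁶)²] = 2.58×10⁻⁶ V = 2.58 µV

2.58 µV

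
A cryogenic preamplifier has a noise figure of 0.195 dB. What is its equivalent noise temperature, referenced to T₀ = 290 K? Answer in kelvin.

F = 10^(0.195/10) = 1.04592
T_e = (F − 1)·T₀ = (1.04592 − 1) × 290 = 13.3 K

13.3 K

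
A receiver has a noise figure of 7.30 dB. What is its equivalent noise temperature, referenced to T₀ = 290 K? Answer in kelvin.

F = 10^(7.30/10) = 5.37032
T_e = (F − 1)·T₀ = (5.37032 − 1) × 290 = 1267 K

1267 K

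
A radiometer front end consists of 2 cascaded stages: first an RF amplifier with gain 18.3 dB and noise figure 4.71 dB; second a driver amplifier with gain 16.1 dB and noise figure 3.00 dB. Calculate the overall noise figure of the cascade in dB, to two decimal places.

4.73 dB

Convert to linear (a loss of L dB is a gain of −L dB): F_i = 10^(NF_i/10), G_i = 10^(G_i,dB/10)
  Stage 1: F_1 = 10^(4.71/10) = 2.958, G_1 = 10^(18.3/10) = 67.61
  Stage 2: F_2 = 10^(3.00/10) = 1.995, G_2 = 10^(16.1/10) = 40.74
Friis cascade:
  F = 2.958 + (1.995 − 1)/67.61 = 2.973
NF = 10 log₁₀(2.973) = 4.73 dB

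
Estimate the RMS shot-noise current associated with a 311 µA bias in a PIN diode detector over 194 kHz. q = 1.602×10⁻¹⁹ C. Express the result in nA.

4.40 nA

I_n = √(2qI·B)
2qI·B = 2 × 1.602×10⁻¹⁹ × 3.11×10⁻⁴ × 1.94×10⁵ = 1.93×10⁻¹⁷ A²
I_n = √(1.93×10⁻¹⁷) = 4.40×10⁻⁹ A = 4.40 nA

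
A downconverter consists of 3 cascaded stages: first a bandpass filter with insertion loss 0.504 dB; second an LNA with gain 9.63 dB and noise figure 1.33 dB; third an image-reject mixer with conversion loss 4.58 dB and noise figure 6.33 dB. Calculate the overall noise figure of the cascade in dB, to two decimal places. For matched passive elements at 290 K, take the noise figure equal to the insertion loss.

Convert to linear (a loss of L dB is a gain of −L dB): F_i = 10^(NF_i/10), G_i = 10^(G_i,dB/10)
  Stage 1: F_1 = 10^(0.504/10) = 1.123, G_1 = 10^(−0.504/10) = 0.8904
  Stage 2: F_2 = 10^(1.33/10) = 1.358, G_2 = 10^(9.63/10) = 9.183
  Stage 3: F_3 = 10^(6.33/10) = 4.295, G_3 = 10^(−4.58/10) = 0.3483
Friis cascade:
  F = 1.123 + (1.358 − 1)/0.8904 + (4.295 − 1)/8.177 = 1.928
NF = 10 log₁₀(1.928) = 2.85 dB

2.85 dB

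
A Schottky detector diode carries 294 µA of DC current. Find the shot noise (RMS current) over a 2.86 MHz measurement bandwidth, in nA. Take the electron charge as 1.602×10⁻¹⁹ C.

I_n = √(2qI·B)
2qI·B = 2 × 1.602×10⁻¹⁹ × 2.94×10⁻⁴ × 2.86×10⁶ = 2.69×10⁻¹⁶ A²
I_n = √(2.69×10⁻¹⁶) = 1.64×10⁻⁸ A = 16.4 nA

16.4 nA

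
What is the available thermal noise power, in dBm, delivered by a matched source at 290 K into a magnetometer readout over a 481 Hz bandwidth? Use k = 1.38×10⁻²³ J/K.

P_n = kTB = 1.38×10⁻²³ × 290 × 4.81×10² = 1.92×10⁻¹⁸ W
In dBm: 10 log₁₀(1.92×10⁻¹⁸ / 10⁻³) = −147.2 dBm

−147.2 dBm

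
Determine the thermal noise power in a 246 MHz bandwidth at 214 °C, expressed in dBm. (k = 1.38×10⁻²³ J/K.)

−87.8 dBm

T = 214 °C + 273.15 = 487.15 K
P_n = kTB = 1.38×10⁻²³ × 487.15 × 2.46×10⁸ = 1.65×10⁻¹² W
In dBm: 10 log₁₀(1.65×10⁻¹² / 10⁻³) = −87.8 dBm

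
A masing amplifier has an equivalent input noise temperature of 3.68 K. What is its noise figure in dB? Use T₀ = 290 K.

F = 1 + T_e/T₀ = 1 + 3.68/290 = 1.01269
NF = 10 log₁₀(1.01269) = 0.055 dB

0.055 dB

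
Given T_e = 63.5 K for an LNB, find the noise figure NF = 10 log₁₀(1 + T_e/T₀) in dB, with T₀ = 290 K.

0.860 dB

F = 1 + T_e/T₀ = 1 + 63.5/290 = 1.21897
NF = 10 log₁₀(1.21897) = 0.860 dB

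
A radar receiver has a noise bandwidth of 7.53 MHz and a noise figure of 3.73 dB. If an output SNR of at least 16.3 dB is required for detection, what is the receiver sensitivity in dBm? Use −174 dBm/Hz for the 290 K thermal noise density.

Sensitivity = −174 + 10 log₁₀(B) + NF + SNR_min
= −174 + 68.77 + 3.73 + 16.3
= −85.20 dBm → −85.2 dBm

−85.2 dBm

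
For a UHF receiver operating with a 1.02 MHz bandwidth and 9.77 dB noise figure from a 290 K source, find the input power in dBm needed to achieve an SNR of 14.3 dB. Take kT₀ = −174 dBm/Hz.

Sensitivity = −174 + 10 log₁₀(B) + NF + SNR_min
= −174 + 60.09 + 9.77 + 14.3
= −89.84 dBm → −89.8 dBm

−89.8 dBm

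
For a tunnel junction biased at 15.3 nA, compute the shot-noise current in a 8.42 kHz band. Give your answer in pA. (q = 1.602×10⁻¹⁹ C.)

I_n = √(2qI·B)
2qI·B = 2 × 1.602×10⁻¹⁹ × 1.53×10⁻⁸ × 8.42×10³ = 4.13×10⁻²³ A²
I_n = √(4.13×10⁻²³) = 6.42×10⁻¹² A = 6.42 pA

6.42 pA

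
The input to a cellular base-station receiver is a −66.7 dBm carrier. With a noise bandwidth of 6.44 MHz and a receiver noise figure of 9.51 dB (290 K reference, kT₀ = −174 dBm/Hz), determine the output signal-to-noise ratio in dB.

Noise floor: N = −174 + 10 log₁₀(B) + NF
10 log₁₀(6.44×10⁶) = 68.09 dB
N = −174 + 68.09 + 9.51 = −96.40 dBm
SNR = P_sig − N = −66.7 − (−96.40) = 29.70 dB → 29.7 dB

29.7 dB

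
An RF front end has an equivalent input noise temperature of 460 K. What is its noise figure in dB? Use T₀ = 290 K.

F = 1 + T_e/T₀ = 1 + 460/290 = 2.58621
NF = 10 log₁₀(2.58621) = 4.13 dB

4.13 dB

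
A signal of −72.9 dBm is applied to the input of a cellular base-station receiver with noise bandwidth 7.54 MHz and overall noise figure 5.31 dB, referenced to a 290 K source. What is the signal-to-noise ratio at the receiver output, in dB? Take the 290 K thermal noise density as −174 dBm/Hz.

Noise floor: N = −174 + 10 log₁₀(B) + NF
10 log₁₀(7.54×10⁶) = 68.77 dB
N = −174 + 68.77 + 5.31 = −99.92 dBm
SNR = P_sig − N = −72.9 − (−99.92) = 27.02 dB → 27.0 dB

27.0 dB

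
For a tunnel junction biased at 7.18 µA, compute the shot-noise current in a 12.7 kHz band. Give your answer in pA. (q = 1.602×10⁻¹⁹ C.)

I_n = √(2qI·B)
2qI·B = 2 × 1.602×10⁻¹⁹ × 7.18×10⁻⁶ × 1.27×10⁴ = 2.92×10⁻²⁰ A²
I_n = √(2.92×10⁻²⁰) = 1.71×10⁻¹⁰ A = 171 pA

171 pA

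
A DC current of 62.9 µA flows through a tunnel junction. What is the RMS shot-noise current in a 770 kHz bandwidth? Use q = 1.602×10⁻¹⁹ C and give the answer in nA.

3.94 nA

I_n = √(2qI·B)
2qI·B = 2 × 1.602×10⁻¹⁹ × 6.29×10⁻⁵ × 7.70×10⁵ = 1.55×10⁻¹⁷ A²
I_n = √(1.55×10⁻¹⁷) = 3.94×10⁻⁹ A = 3.94 nA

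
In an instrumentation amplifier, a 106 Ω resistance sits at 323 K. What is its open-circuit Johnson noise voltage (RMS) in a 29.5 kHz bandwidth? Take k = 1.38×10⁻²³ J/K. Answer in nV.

V_n = √(4kTRB)
4kTRB = 4 × 1.38×10⁻²³ × 323 × 1.06×10² × 2.95×10⁴ = 5.58×10⁻¹⁴ V²
V_n = √(5.58×10⁻¹⁴) = 2.36×10⁻⁷ V = 236 nV

236 nV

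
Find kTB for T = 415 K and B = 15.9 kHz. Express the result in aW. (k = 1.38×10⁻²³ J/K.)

P_n = kTB = 1.38×10⁻²³ × 415 × 1.59×10⁴ = 9.11×10⁻¹⁷ W = 91.1 aW

91.1 aW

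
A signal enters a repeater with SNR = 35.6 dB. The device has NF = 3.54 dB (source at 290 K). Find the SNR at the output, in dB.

32.06 dB

By definition F = SNR_in/SNR_out, so in dB: SNR_out = SNR_in − NF
SNR_out = 35.6 − 3.54 = 32.06 dB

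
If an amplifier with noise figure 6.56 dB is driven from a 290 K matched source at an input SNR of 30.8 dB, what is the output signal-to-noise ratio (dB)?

By definition F = SNR_in/SNR_out, so in dB: SNR_out = SNR_in − NF
SNR_out = 30.8 − 6.56 = 24.24 dB

24.24 dB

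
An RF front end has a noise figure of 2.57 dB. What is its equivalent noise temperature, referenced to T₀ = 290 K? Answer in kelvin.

234 K

F = 10^(2.57/10) = 1.80717
T_e = (F − 1)·T₀ = (1.80717 − 1) × 290 = 234 K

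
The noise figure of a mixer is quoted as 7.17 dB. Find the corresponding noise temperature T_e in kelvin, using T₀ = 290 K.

F = 10^(7.17/10) = 5.21195
T_e = (F − 1)·T₀ = (5.21195 − 1) × 290 = 1221 K

1221 K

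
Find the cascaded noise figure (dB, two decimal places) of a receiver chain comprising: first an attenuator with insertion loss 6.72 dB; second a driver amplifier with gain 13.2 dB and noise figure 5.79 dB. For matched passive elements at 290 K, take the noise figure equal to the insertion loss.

12.51 dB

Convert to linear (a loss of L dB is a gain of −L dB): F_i = 10^(NF_i/10), G_i = 10^(G_i,dB/10)
  Stage 1: F_1 = 10^(6.72/10) = 4.699, G_1 = 10^(−6.72/10) = 0.2128
  Stage 2: F_2 = 10^(5.79/10) = 3.793, G_2 = 10^(13.2/10) = 20.89
Friis cascade:
  F = 4.699 + (3.793 − 1)/0.2128 = 17.82
NF = 10 log₁₀(17.82) = 12.51 dB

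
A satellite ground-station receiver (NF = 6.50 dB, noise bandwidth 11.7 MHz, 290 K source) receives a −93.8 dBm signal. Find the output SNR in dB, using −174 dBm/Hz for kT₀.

3.0 dB

Noise floor: N = −174 + 10 log₁₀(B) + NF
10 log₁₀(1.17×10⁷) = 70.68 dB
N = −174 + 70.68 + 6.50 = −96.82 dBm
SNR = P_sig − N = −93.8 − (−96.82) = 3.02 dB → 3.0 dB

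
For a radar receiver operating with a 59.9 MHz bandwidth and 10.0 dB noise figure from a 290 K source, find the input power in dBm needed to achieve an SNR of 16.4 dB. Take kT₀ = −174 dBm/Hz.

Sensitivity = −174 + 10 log₁₀(B) + NF + SNR_min
= −174 + 77.77 + 10.0 + 16.4
= −69.83 dBm → −69.8 dBm

−69.8 dBm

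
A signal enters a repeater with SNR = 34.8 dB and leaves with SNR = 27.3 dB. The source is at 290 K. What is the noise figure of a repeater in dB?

7.5 dB

NF (dB) = SNR_in(dB) − SNR_out(dB) when the source is at T₀
NF = 34.8 − 27.3 = 7.5 dB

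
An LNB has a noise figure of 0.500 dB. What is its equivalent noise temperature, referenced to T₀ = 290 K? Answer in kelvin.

35.4 K

F = 10^(0.500/10) = 1.12202
T_e = (F − 1)·T₀ = (1.12202 − 1) × 290 = 35.4 K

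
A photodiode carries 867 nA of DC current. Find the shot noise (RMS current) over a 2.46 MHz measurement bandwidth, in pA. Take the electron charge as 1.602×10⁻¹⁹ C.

827 pA

I_n = √(2qI·B)
2qI·B = 2 × 1.602×10⁻¹⁹ × 8.67×10⁻⁷ × 2.46×10⁶ = 6.83×10⁻¹⁹ A²
I_n = √(6.83×10⁻¹⁹) = 8.27×10⁻¹⁰ A = 827 pA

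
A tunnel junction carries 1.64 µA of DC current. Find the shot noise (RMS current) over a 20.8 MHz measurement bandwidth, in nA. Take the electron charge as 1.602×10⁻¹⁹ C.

3.31 nA

I_n = √(2qI·B)
2qI·B = 2 × 1.602×10⁻¹⁹ × 1.64×10⁻⁶ × 2.08×10⁷ = 1.09×10⁻¹⁷ A²
I_n = √(1.09×10⁻¹⁷) = 3.31×10⁻⁹ A = 3.31 nA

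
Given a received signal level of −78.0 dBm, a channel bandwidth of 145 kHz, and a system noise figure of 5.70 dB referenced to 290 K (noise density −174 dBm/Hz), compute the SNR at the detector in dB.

38.7 dB

Noise floor: N = −174 + 10 log₁₀(B) + NF
10 log₁₀(1.45×10⁵) = 51.61 dB
N = −174 + 51.61 + 5.70 = −116.69 dBm
SNR = P_sig − N = −78.0 − (−116.69) = 38.69 dB → 38.7 dB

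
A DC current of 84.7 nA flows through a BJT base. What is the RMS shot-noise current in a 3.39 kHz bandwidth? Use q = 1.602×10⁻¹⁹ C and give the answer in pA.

I_n = √(2qI·B)
2qI·B = 2 × 1.602×10⁻¹⁹ × 8.47×10⁻⁸ × 3.39×10³ = 9.20×10⁻²³ A²
I_n = √(9.20×10⁻²³) = 9.59×10⁻¹² A = 9.59 pA

9.59 pA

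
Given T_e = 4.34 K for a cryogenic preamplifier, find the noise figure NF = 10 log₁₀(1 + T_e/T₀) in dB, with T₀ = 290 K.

F = 1 + T_e/T₀ = 1 + 4.34/290 = 1.01497
NF = 10 log₁₀(1.01497) = 0.065 dB

0.065 dB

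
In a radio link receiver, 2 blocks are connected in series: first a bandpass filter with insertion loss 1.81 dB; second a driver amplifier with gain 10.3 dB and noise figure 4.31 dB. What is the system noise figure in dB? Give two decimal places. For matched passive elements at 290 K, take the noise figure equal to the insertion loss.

Convert to linear (a loss of L dB is a gain of −L dB): F_i = 10^(NF_i/10), G_i = 10^(G_i,dB/10)
  Stage 1: F_1 = 10^(1.81/10) = 1.517, G_1 = 10^(−1.81/10) = 0.6592
  Stage 2: F_2 = 10^(4.31/10) = 2.698, G_2 = 10^(10.3/10) = 10.72
Friis cascade:
  F = 1.517 + (2.698 − 1)/0.6592 = 4.093
NF = 10 log₁₀(4.093) = 6.12 dB

6.12 dB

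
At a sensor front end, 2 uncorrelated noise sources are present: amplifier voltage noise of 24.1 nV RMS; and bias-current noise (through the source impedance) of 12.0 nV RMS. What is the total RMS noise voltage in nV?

Uncorrelated sources add in power (mean-square): V_tot = √(ΣV_i²)
V_tot = √[(2.41×10⁻⁸)² + (1.20×10⁻⁸)²] = 2.69×10⁻⁸ V = 26.9 nV

26.9 nV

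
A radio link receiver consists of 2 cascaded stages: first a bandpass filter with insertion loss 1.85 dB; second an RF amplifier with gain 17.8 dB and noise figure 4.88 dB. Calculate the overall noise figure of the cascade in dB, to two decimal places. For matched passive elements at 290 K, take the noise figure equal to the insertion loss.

Convert to linear (a loss of L dB is a gain of −L dB): F_i = 10^(NF_i/10), G_i = 10^(G_i,dB/10)
  Stage 1: F_1 = 10^(1.85/10) = 1.531, G_1 = 10^(−1.85/10) = 0.6531
  Stage 2: F_2 = 10^(4.88/10) = 3.076, G_2 = 10^(17.8/10) = 60.26
Friis cascade:
  F = 1.531 + (3.076 − 1)/0.6531 = 4.710
NF = 10 log₁₀(4.710) = 6.73 dB

6.73 dB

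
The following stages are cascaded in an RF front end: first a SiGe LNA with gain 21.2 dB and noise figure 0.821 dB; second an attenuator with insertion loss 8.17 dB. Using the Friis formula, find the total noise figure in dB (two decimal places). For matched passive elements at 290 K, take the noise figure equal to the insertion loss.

Convert to linear (a loss of L dB is a gain of −L dB): F_i = 10^(NF_i/10), G_i = 10^(G_i,dB/10)
  Stage 1: F_1 = 10^(0.821/10) = 1.208, G_1 = 10^(21.2/10) = 131.8
  Stage 2: F_2 = 10^(8.17/10) = 6.561, G_2 = 10^(−8.17/10) = 0.1524
Friis cascade:
  F = 1.208 + (6.561 − 1)/131.8 = 1.250
NF = 10 log₁₀(1.250) = 0.97 dB

0.97 dB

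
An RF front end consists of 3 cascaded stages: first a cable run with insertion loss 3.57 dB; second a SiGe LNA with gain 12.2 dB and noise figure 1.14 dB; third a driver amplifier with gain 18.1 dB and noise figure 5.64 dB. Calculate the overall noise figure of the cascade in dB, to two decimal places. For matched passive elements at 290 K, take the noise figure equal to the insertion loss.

5.22 dB

Convert to linear (a loss of L dB is a gain of −L dB): F_i = 10^(NF_i/10), G_i = 10^(G_i,dB/10)
  Stage 1: F_1 = 10^(3.57/10) = 2.275, G_1 = 10^(−3.57/10) = 0.4395
  Stage 2: F_2 = 10^(1.14/10) = 1.300, G_2 = 10^(12.2/10) = 16.60
  Stage 3: F_3 = 10^(5.64/10) = 3.664, G_3 = 10^(18.1/10) = 64.57
Friis cascade:
  F = 2.275 + (1.300 − 1)/0.4395 + (3.664 − 1)/7.295 = 3.323
NF = 10 log₁₀(3.323) = 5.22 dB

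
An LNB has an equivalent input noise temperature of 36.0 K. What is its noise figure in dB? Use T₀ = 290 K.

F = 1 + T_e/T₀ = 1 + 36.0/290 = 1.12414
NF = 10 log₁₀(1.12414) = 0.508 dB

0.508 dB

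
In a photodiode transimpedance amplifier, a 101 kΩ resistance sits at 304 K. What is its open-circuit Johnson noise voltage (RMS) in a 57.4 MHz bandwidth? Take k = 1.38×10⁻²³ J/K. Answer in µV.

312 µV

V_n = √(4kTRB)
4kTRB = 4 × 1.38×10⁻²³ × 304 × 1.01×10⁵ × 5.74×10⁷ = 9.73×10⁻⁸ V²
V_n = √(9.73×10⁻⁸) = 3.12×10⁻⁴ V = 312 µV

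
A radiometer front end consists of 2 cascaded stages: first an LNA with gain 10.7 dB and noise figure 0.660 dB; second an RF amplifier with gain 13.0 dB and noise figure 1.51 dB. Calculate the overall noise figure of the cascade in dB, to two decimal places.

0.79 dB

Convert to linear (a loss of L dB is a gain of −L dB): F_i = 10^(NF_i/10), G_i = 10^(G_i,dB/10)
  Stage 1: F_1 = 10^(0.660/10) = 1.164, G_1 = 10^(10.7/10) = 11.75
  Stage 2: F_2 = 10^(1.51/10) = 1.416, G_2 = 10^(13.0/10) = 19.95
Friis cascade:
  F = 1.164 + (1.416 − 1)/11.75 = 1.200
NF = 10 log₁₀(1.200) = 0.79 dB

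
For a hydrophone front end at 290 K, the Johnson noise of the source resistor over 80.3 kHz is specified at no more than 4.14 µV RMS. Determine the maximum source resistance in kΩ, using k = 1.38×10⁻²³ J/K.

Johnson–Nyquist: V_n = √(4kTRB) ⇒ R = V_n² / (4kTB)
4kTB = 4 × 1.38×10⁻²³ × 290 × 8.03×10⁴ = 1.29×10⁻¹⁵
R = (4.14×10⁻⁶)² / 1.29×10⁻¹⁵ = 1.33×10⁴ Ω = 13.3 kΩ

13.3 kΩ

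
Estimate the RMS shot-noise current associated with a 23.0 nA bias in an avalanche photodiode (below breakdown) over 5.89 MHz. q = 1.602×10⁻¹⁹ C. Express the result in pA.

I_n = √(2qI·B)
2qI·B = 2 × 1.602×10⁻¹⁹ × 2.30×10⁻⁸ × 5.89×10⁶ = 4.34×10⁻²⁰ A²
I_n = √(4.34×10⁻²⁰) = 2.08×10⁻¹⁰ A = 208 pA

208 pA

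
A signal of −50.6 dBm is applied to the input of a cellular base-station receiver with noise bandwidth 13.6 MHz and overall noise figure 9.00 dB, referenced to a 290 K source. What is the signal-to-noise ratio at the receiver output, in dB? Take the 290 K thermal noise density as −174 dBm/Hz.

43.1 dB

Noise floor: N = −174 + 10 log₁₀(B) + NF
10 log₁₀(1.36×10⁷) = 71.34 dB
N = −174 + 71.34 + 9.00 = −93.66 dBm
SNR = P_sig − N = −50.6 − (−93.66) = 43.06 dB → 43.1 dB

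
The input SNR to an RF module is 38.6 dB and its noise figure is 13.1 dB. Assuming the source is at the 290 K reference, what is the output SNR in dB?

25.5 dB

By definition F = SNR_in/SNR_out, so in dB: SNR_out = SNR_in − NF
SNR_out = 38.6 − 13.1 = 25.5 dB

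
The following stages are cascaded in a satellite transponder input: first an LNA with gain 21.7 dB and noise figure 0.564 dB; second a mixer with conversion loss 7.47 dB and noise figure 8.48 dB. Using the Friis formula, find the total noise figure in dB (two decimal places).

0.72 dB

Convert to linear (a loss of L dB is a gain of −L dB): F_i = 10^(NF_i/10), G_i = 10^(G_i,dB/10)
  Stage 1: F_1 = 10^(0.564/10) = 1.139, G_1 = 10^(21.7/10) = 147.9
  Stage 2: F_2 = 10^(8.48/10) = 7.047, G_2 = 10^(−7.47/10) = 0.1791
Friis cascade:
  F = 1.139 + (7.047 − 1)/147.9 = 1.180
NF = 10 log₁₀(1.180) = 0.72 dB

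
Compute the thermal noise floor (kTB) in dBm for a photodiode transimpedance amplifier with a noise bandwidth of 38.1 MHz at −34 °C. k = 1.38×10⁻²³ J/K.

−99.0 dBm

T = −34 °C + 273.15 = 239.15 K
P_n = kTB = 1.38×10⁻²³ × 239.15 × 3.81×10⁷ = 1.26×10⁻¹³ W
In dBm: 10 log₁₀(1.26×10⁻¹³ / 10⁻³) = −99.0 dBm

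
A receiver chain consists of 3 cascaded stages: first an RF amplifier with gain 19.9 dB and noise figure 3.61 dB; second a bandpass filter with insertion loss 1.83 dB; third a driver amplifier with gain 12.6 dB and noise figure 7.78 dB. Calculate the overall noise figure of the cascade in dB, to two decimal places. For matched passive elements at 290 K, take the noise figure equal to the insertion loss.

Convert to linear (a loss of L dB is a gain of −L dB): F_i = 10^(NF_i/10), G_i = 10^(G_i,dB/10)
  Stage 1: F_1 = 10^(3.61/10) = 2.296, G_1 = 10^(19.9/10) = 97.72
  Stage 2: F_2 = 10^(1.83/10) = 1.524, G_2 = 10^(−1.83/10) = 0.6561
  Stage 3: F_3 = 10^(7.78/10) = 5.998, G_3 = 10^(12.6/10) = 18.20
Friis cascade:
  F = 2.296 + (1.524 − 1)/97.72 + (5.998 − 1)/64.12 = 2.379
NF = 10 log₁₀(2.379) = 3.76 dB

3.76 dB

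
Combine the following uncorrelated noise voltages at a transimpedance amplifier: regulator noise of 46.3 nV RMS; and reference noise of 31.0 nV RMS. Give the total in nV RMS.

Uncorrelated sources add in power (mean-square): V_tot = √(ΣV_i²)
V_tot = √[(4.63×10⁻⁸)² + (3.10×10⁻⁸)²] = 5.57×10⁻⁸ V = 55.7 nV

55.7 nV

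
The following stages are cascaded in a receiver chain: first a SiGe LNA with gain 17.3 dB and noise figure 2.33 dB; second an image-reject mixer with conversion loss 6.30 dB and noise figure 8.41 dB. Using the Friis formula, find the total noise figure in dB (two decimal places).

Convert to linear (a loss of L dB is a gain of −L dB): F_i = 10^(NF_i/10), G_i = 10^(G_i,dB/10)
  Stage 1: F_1 = 10^(2.33/10) = 1.710, G_1 = 10^(17.3/10) = 53.70
  Stage 2: F_2 = 10^(8.41/10) = 6.934, G_2 = 10^(−6.30/10) = 0.2344
Friis cascade:
  F = 1.710 + (6.934 − 1)/53.70 = 1.821
NF = 10 log₁₀(1.821) = 2.60 dB

2.60 dB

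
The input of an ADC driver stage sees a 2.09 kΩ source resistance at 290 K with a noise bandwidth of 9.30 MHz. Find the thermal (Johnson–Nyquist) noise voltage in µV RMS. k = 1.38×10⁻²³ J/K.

V_n = √(4kTRB)
4kTRB = 4 × 1.38×10⁻²³ × 290 × 2.09×10³ × 9.30×10⁶ = 3.11×10⁻¹⁰ V²
V_n = √(3.11×10⁻¹⁰) = 1.76×10⁻⁵ V = 17.6 µV

17.6 µV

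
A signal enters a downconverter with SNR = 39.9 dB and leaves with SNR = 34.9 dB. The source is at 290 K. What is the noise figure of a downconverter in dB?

NF (dB) = SNR_in(dB) − SNR_out(dB) when the source is at T₀
NF = 39.9 − 34.9 = 5.0 dB

5.0 dB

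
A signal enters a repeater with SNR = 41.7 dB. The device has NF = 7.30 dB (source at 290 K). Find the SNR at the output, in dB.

By definition F = SNR_in/SNR_out, so in dB: SNR_out = SNR_in − NF
SNR_out = 41.7 − 7.30 = 34.40 dB

34.40 dB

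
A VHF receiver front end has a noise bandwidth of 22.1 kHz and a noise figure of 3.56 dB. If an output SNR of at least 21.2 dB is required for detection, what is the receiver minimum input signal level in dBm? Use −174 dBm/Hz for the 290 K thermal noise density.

−105.8 dBm

Sensitivity = −174 + 10 log₁₀(B) + NF + SNR_min
= −174 + 43.44 + 3.56 + 21.2
= −105.80 dBm → −105.8 dBm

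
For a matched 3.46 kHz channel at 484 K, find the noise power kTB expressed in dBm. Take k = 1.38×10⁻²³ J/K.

−136.4 dBm

P_n = kTB = 1.38×10⁻²³ × 484 × 3.46×10³ = 2.31×10⁻¹⁷ W
In dBm: 10 log₁₀(2.31×10⁻¹⁷ / 10⁻³) = −136.4 dBm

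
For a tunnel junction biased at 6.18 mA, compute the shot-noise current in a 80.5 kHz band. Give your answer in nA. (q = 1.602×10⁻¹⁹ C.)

I_n = √(2qI·B)
2qI·B = 2 × 1.602×10⁻¹⁹ × 6.18×10⁻³ × 8.05×10⁴ = 1.59×10⁻¹⁶ A²
I_n = √(1.59×10⁻¹⁶) = 1.26×10⁻⁸ A = 12.6 nA

12.6 nA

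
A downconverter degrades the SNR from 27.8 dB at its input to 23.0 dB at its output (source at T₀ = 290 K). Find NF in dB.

NF (dB) = SNR_in(dB) − SNR_out(dB) when the source is at T₀
NF = 27.8 − 23.0 = 4.8 dB

4.8 dB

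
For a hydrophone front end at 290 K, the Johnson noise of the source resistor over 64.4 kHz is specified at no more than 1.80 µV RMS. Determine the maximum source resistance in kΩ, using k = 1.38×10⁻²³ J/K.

Johnson–Nyquist: V_n = √(4kTRB) ⇒ R = V_n² / (4kTB)
4kTB = 4 × 1.38×10⁻²³ × 290 × 6.44×10⁴ = 1.03×10⁻¹⁵
R = (1.80×10⁻⁶)² / 1.03×10⁻¹⁵ = 3.14×10³ Ω = 3.14 kΩ

3.14 kΩ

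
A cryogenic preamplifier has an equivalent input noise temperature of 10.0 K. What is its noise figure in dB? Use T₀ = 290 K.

F = 1 + T_e/T₀ = 1 + 10.0/290 = 1.03448
NF = 10 log₁₀(1.03448) = 0.147 dB

0.147 dB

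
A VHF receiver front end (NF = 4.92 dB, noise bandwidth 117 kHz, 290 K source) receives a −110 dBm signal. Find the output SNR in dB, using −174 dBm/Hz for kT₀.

Noise floor: N = −174 + 10 log₁₀(B) + NF
10 log₁₀(1.17×10⁵) = 50.68 dB
N = −174 + 50.68 + 4.92 = −118.40 dBm
SNR = P_sig − N = −110 − (−118.40) = 8.40 dB → 8.4 dB

8.4 dB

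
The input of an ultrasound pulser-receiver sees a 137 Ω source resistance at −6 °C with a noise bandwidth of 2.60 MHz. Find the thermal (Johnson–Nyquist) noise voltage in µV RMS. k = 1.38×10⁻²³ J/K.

2.29 µV

T = −6 °C + 273.15 = 267.15 K
V_n = √(4kTRB)
4kTRB = 4 × 1.38×10⁻²³ × 267.15 × 1.37×10² × 2.60×10⁶ = 5.25×10⁻¹² V²
V_n = √(5.25×10⁻¹²) = 2.29×10⁻⁶ V = 2.29 µV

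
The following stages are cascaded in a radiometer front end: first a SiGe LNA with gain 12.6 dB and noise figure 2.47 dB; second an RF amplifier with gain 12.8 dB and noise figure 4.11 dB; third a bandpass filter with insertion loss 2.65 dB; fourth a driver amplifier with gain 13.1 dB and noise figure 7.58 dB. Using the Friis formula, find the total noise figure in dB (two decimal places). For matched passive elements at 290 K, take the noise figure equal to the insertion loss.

Convert to linear (a loss of L dB is a gain of −L dB): F_i = 10^(NF_i/10), G_i = 10^(G_i,dB/10)
  Stage 1: F_1 = 10^(2.47/10) = 1.766, G_1 = 10^(12.6/10) = 18.20
  Stage 2: F_2 = 10^(4.11/10) = 2.576, G_2 = 10^(12.8/10) = 19.05
  Stage 3: F_3 = 10^(2.65/10) = 1.841, G_3 = 10^(−2.65/10) = 0.5433
  Stage 4: F_4 = 10^(7.58/10) = 5.728, G_4 = 10^(13.1/10) = 20.42
Friis cascade:
  F = 1.766 + (2.576 − 1)/18.20 + (1.841 − 1)/346.7 + (5.728 − 1)/188.4 = 1.880
NF = 10 log₁₀(1.880) = 2.74 dB

2.74 dB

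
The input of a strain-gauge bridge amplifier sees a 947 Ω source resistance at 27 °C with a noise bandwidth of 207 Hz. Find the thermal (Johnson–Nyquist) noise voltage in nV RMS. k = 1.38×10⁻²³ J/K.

T = 27 °C + 273.15 = 300.15 K
V_n = √(4kTRB)
4kTRB = 4 × 1.38×10⁻²³ × 300.15 × 9.47×10² × 2.07×10² = 3.25×10⁻¹⁵ V²
V_n = √(3.25×10⁻¹⁵) = 5.70×10⁻⁸ V = 57.0 nV

57.0 nV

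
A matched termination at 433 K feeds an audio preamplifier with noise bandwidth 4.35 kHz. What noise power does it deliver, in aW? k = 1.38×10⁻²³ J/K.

P_n = kTB = 1.38×10⁻²³ × 433 × 4.35×10³ = 2.60×10⁻¹⁷ W = 26.0 aW

26.0 aW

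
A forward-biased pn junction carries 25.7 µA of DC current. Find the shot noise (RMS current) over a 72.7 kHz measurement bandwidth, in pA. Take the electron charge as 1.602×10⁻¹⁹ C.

774 pA

I_n = √(2qI·B)
2qI·B = 2 × 1.602×10⁻¹⁹ × 2.57×10⁻⁵ × 7.27×10⁴ = 5.99×10⁻¹⁹ A²
I_n = √(5.99×10⁻¹⁹) = 7.74×10⁻¹⁰ A = 774 pA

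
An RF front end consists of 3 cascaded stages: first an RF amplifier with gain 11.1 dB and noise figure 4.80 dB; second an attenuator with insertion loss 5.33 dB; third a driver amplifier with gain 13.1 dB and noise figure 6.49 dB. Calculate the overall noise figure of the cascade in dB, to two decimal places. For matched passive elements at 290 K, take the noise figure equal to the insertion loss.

Convert to linear (a loss of L dB is a gain of −L dB): F_i = 10^(NF_i/10), G_i = 10^(G_i,dB/10)
  Stage 1: F_1 = 10^(4.80/10) = 3.020, G_1 = 10^(11.1/10) = 12.88
  Stage 2: F_2 = 10^(5.33/10) = 3.412, G_2 = 10^(−5.33/10) = 0.2931
  Stage 3: F_3 = 10^(6.49/10) = 4.457, G_3 = 10^(13.1/10) = 20.42
Friis cascade:
  F = 3.020 + (3.412 − 1)/12.88 + (4.457 − 1)/3.776 = 4.123
NF = 10 log₁₀(4.123) = 6.15 dB

6.15 dB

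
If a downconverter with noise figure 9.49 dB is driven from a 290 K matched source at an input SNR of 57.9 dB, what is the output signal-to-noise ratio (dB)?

48.41 dB

By definition F = SNR_in/SNR_out, so in dB: SNR_out = SNR_in − NF
SNR_out = 57.9 − 9.49 = 48.41 dB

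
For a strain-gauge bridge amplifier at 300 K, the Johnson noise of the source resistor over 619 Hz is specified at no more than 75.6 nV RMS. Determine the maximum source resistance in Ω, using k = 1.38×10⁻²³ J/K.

558 Ω

Johnson–Nyquist: V_n = √(4kTRB) ⇒ R = V_n² / (4kTB)
4kTB = 4 × 1.38×10⁻²³ × 300 × 6.19×10² = 1.03×10⁻¹⁷
R = (7.56×10⁻⁸)² / 1.03×10⁻¹⁷ = 5.58×10² Ω = 558 Ω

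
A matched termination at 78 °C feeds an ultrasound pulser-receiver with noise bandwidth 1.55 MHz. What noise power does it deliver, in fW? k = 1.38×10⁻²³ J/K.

7.51 fW

T = 78 °C + 273.15 = 351.15 K
P_n = kTB = 1.38×10⁻²³ × 351.15 × 1.55×10⁶ = 7.51×10⁻¹⁵ W = 7.51 fW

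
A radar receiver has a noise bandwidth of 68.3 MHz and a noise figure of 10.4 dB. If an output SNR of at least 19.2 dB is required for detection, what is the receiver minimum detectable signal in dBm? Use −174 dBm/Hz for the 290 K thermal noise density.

−66.1 dBm

Sensitivity = −174 + 10 log₁₀(B) + NF + SNR_min
= −174 + 78.34 + 10.4 + 19.2
= −66.06 dBm → −66.1 dBm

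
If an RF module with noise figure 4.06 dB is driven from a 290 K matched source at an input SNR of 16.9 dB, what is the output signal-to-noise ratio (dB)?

By definition F = SNR_in/SNR_out, so in dB: SNR_out = SNR_in − NF
SNR_out = 16.9 − 4.06 = 12.84 dB

12.84 dB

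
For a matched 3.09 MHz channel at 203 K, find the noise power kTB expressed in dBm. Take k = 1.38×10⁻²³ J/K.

P_n = kTB = 1.38×10⁻²³ × 203 × 3.09×10⁶ = 8.66×10⁻¹⁵ W
In dBm: 10 log₁₀(8.66×10⁻¹⁵ / 10⁻³) = −110.6 dBm

−110.6 dBm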